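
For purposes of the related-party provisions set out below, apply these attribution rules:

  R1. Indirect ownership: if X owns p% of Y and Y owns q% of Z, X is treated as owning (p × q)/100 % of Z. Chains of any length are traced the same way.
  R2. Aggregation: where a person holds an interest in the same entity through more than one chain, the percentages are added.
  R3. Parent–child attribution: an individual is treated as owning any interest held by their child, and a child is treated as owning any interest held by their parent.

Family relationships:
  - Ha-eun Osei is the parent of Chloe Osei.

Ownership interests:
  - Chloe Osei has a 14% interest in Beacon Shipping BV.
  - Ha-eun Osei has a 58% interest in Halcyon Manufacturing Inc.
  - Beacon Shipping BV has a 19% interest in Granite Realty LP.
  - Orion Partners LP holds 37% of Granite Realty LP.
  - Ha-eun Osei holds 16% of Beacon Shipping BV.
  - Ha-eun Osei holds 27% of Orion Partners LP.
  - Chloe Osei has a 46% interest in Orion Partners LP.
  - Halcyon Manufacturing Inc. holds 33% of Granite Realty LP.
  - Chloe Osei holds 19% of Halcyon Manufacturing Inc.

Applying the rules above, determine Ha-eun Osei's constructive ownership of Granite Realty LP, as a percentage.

58.12%

By parent–child attribution (R3), Ha-eun Osei is treated as also owning Chloe Osei's interest in Orion Partners LP, giving 27% + 46% = 73%.
By parent–child attribution (R3), Ha-eun Osei is treated as also owning Chloe Osei's interest in Halcyon Manufacturing Inc, giving 58% + 19% = 77%.
By parent–child attribution (R3), Ha-eun Osei is treated as also owning Chloe Osei's interest in Beacon Shipping BV, giving 16% + 14% = 30%.
Chain via Orion Partners LP (R1): 73% × 37% = 27.01% of Granite Realty LP.
Chain via Halcyon Manufacturing Inc. (R1): 77% × 33% = 25.41% of Granite Realty LP.
Chain via Beacon Shipping BV (R1): 30% × 19% = 5.7% of Granite Realty LP.
Aggregating (R2): 27.01% + 25.41% + 5.7% = 58.12%.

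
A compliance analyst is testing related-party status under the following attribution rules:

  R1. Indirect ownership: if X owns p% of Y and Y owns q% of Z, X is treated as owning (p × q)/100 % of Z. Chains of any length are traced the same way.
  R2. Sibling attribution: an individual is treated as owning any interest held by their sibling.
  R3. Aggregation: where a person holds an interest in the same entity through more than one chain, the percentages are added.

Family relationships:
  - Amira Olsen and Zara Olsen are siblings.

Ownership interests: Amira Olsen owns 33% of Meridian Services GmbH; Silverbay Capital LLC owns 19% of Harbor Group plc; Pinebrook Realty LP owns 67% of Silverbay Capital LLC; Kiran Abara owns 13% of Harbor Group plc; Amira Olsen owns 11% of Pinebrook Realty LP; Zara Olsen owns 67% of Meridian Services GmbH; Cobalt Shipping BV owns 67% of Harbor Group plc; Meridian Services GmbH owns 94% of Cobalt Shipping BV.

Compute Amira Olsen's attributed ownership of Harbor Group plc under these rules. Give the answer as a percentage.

By sibling attribution (R2), Amira Olsen is treated as also owning Zara Olsen's interest in Meridian Services GmbH, giving 33% + 67% = 100%.
Chain via Meridian Services GmbH → Cobalt Shipping BV (R1): 100% × 94% × 67% = 62.98% of Harbor Group plc.
Chain via Pinebrook Realty LP → Silverbay Capital LLC (R1): 11% × 67% × 19% = 1.4003% of Harbor Group plc.
Aggregating (R3): 62.98% + 1.4003% = 64.3803%.

64.3803%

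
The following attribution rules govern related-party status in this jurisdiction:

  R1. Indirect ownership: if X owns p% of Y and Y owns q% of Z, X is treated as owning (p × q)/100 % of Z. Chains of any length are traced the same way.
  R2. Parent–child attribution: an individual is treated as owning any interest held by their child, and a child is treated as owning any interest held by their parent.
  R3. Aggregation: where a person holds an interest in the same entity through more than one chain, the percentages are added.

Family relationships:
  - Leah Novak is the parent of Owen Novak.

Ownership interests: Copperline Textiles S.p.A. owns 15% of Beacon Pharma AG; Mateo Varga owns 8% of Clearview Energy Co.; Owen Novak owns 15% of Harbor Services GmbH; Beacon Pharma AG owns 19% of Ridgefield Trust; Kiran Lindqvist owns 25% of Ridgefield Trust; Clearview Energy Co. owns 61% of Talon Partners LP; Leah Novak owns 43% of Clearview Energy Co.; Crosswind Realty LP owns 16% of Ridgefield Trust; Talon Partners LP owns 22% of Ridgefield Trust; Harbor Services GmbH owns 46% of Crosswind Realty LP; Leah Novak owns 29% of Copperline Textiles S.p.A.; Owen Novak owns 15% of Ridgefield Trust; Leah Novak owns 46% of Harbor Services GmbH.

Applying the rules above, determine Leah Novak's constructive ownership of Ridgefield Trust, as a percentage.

26.0867%

By parent–child attribution (R2), Leah Novak is treated as also owning Owen Novak's interest in Harbor Services GmbH, giving 46% + 15% = 61%.
By parent–child attribution (R2), Leah Novak is treated as owning Owen Novak's 15% interest in Ridgefield Trust.
Chain via Copperline Textiles S.p.A. → Beacon Pharma AG (R1): 29% × 15% × 19% = 0.8265% of Ridgefield Trust.
Chain via Harbor Services GmbH → Crosswind Realty LP (R1): 61% × 46% × 16% = 4.4896% of Ridgefield Trust.
Chain via Clearview Energy Co. → Talon Partners LP (R1): 43% × 61% × 22% = 5.7706% of Ridgefield Trust.
Direct interest in Ridgefield Trust: 15%.
Aggregating (R3): 0.8265% + 4.4896% + 5.7706% + 15% = 26.0867%.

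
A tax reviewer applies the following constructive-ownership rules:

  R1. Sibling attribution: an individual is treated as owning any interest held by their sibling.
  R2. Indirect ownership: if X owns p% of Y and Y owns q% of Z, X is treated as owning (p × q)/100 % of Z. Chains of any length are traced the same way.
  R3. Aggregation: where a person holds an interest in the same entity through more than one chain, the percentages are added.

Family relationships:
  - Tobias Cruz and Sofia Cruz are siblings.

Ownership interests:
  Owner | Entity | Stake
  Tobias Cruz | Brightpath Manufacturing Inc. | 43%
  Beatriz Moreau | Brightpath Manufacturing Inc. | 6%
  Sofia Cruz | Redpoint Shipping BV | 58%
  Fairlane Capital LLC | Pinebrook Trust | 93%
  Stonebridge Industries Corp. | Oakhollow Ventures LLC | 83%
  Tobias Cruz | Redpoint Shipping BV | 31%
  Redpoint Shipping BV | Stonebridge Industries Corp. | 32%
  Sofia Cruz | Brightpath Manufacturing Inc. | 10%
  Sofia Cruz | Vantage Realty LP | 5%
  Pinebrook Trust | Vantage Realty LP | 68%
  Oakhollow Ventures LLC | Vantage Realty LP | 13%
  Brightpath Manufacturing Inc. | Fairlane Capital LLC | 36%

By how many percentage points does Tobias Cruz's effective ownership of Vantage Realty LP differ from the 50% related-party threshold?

29.860816

By sibling attribution (R1), Tobias Cruz is treated as also owning Sofia Cruz's interest in Redpoint Shipping BV, giving 31% + 58% = 89%.
By sibling attribution (R1), Tobias Cruz is treated as also owning Sofia Cruz's interest in Brightpath Manufacturing Inc, giving 43% + 10% = 53%.
By sibling attribution (R1), Tobias Cruz is treated as owning Sofia Cruz's 5% interest in Vantage Realty LP.
Chain via Redpoint Shipping BV → Stonebridge Industries Corp. → Oakhollow Ventures LLC (R2): 89% × 32% × 83% × 13% = 3.072992% of Vantage Realty LP.
Chain via Brightpath Manufacturing Inc. → Fairlane Capital LLC → Pinebrook Trust (R2): 53% × 36% × 93% × 68% = 12.066192% of Vantage Realty LP.
Direct interest in Vantage Realty LP: 5%.
Aggregating (R3): 3.072992% + 12.066192% + 5% = 20.139184%.
20.139184% falls short of the 50% threshold by 29.860816 percentage points.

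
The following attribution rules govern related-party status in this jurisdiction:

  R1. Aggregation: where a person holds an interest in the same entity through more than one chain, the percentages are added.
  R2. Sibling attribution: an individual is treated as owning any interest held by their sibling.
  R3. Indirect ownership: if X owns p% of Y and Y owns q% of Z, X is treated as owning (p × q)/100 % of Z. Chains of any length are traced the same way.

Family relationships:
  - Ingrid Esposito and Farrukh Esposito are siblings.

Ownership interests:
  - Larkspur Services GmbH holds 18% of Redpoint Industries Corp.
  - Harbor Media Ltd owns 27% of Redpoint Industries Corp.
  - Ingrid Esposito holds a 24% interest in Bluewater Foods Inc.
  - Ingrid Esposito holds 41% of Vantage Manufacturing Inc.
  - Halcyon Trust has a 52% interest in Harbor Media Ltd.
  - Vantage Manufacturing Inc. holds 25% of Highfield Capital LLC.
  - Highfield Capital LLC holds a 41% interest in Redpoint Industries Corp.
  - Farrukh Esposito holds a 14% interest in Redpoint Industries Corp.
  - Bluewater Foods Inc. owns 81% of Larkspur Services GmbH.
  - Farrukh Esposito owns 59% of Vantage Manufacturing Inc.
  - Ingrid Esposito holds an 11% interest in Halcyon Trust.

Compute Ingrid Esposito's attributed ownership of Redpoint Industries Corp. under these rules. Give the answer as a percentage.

29.2936%

By sibling attribution (R2), Ingrid Esposito is treated as also owning Farrukh Esposito's interest in Vantage Manufacturing Inc, giving 41% + 59% = 100%.
By sibling attribution (R2), Ingrid Esposito is treated as owning Farrukh Esposito's 14% interest in Redpoint Industries Corp.
Chain via Vantage Manufacturing Inc. → Highfield Capital LLC (R3): 100% × 25% × 41% = 10.25% of Redpoint Industries Corp.
Chain via Bluewater Foods Inc. → Larkspur Services GmbH (R3): 24% × 81% × 18% = 3.4992% of Redpoint Industries Corp.
Chain via Halcyon Trust → Harbor Media Ltd (R3): 11% × 52% × 27% = 1.5444% of Redpoint Industries Corp.
Direct interest in Redpoint Industries Corp: 14%.
Aggregating (R1): 10.25% + 3.4992% + 1.5444% + 14% = 29.2936%.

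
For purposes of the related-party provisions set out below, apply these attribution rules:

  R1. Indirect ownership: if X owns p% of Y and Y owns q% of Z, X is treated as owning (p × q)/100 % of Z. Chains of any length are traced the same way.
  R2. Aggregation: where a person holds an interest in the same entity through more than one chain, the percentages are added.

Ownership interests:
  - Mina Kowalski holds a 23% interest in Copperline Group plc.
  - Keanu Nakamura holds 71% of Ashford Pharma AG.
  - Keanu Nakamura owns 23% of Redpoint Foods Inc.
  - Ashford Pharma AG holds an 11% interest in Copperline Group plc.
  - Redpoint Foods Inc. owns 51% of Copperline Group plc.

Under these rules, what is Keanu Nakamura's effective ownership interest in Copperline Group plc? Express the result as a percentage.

19.54%

Chain via Ashford Pharma AG (R1): 71% × 11% = 7.81% of Copperline Group plc.
Chain via Redpoint Foods Inc. (R1): 23% × 51% = 11.73% of Copperline Group plc.
Aggregating (R2): 7.81% + 11.73% = 19.54%.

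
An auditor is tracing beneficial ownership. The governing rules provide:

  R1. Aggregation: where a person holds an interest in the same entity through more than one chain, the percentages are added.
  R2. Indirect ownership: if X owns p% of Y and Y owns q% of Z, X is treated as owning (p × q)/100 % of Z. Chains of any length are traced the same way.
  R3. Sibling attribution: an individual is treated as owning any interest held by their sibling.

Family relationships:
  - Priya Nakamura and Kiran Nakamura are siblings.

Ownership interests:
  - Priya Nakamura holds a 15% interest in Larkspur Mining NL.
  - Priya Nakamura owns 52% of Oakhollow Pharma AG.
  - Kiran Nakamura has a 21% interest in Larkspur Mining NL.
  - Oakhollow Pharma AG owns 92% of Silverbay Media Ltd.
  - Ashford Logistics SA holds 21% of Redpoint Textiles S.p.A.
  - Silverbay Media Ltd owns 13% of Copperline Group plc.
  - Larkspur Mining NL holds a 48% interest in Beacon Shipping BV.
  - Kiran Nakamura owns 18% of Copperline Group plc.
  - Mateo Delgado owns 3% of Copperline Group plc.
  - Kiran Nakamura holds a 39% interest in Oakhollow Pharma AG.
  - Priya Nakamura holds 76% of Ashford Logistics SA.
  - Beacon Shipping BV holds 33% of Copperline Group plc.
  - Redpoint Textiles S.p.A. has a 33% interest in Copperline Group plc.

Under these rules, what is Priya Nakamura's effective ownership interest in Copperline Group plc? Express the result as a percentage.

By sibling attribution (R3), Priya Nakamura is treated as also owning Kiran Nakamura's interest in Larkspur Mining NL, giving 15% + 21% = 36%.
By sibling attribution (R3), Priya Nakamura is treated as also owning Kiran Nakamura's interest in Oakhollow Pharma AG, giving 52% + 39% = 91%.
By sibling attribution (R3), Priya Nakamura is treated as owning Kiran Nakamura's 18% interest in Copperline Group plc.
Chain via Ashford Logistics SA → Redpoint Textiles S.p.A. (R2): 76% × 21% × 33% = 5.2668% of Copperline Group plc.
Chain via Larkspur Mining NL → Beacon Shipping BV (R2): 36% × 48% × 33% = 5.7024% of Copperline Group plc.
Chain via Oakhollow Pharma AG → Silverbay Media Ltd (R2): 91% × 92% × 13% = 10.8836% of Copperline Group plc.
Direct interest in Copperline Group plc: 18%.
Aggregating (R1): 5.2668% + 5.7024% + 10.8836% + 18% = 39.8528%.

39.8528%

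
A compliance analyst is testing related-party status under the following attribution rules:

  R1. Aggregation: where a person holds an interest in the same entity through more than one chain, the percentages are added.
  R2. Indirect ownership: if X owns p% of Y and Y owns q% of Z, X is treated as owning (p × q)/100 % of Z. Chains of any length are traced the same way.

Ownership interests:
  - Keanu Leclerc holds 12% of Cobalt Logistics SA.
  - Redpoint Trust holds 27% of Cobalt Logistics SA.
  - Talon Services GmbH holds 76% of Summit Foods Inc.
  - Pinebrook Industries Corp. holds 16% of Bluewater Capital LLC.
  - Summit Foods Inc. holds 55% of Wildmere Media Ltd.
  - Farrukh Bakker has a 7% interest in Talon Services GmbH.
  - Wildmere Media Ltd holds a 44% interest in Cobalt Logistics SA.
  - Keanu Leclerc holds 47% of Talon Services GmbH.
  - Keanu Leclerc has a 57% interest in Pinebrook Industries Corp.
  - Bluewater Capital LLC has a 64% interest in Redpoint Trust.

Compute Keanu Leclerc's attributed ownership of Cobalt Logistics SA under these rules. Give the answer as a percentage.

Chain via Talon Services GmbH → Summit Foods Inc. → Wildmere Media Ltd (R2): 47% × 76% × 55% × 44% = 8.64424% of Cobalt Logistics SA.
Chain via Pinebrook Industries Corp. → Bluewater Capital LLC → Redpoint Trust (R2): 57% × 16% × 64% × 27% = 1.575936% of Cobalt Logistics SA.
Direct interest in Cobalt Logistics SA: 12%.
Aggregating (R1): 8.64424% + 1.575936% + 12% = 22.220176%.

22.220176%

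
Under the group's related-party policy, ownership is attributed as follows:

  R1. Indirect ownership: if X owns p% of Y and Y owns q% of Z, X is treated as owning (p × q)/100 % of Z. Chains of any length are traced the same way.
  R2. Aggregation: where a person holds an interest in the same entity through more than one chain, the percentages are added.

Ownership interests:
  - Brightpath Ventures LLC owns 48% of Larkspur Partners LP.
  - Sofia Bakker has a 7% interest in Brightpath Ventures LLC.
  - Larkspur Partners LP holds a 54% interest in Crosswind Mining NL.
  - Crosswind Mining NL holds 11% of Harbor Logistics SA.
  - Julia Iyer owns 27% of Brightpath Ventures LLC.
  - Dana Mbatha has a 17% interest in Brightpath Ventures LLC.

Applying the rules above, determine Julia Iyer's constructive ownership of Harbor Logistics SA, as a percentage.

0.769824%

Chain via Brightpath Ventures LLC → Larkspur Partners LP → Crosswind Mining NL (R1): 27% × 48% × 54% × 11% = 0.769824% of Harbor Logistics SA.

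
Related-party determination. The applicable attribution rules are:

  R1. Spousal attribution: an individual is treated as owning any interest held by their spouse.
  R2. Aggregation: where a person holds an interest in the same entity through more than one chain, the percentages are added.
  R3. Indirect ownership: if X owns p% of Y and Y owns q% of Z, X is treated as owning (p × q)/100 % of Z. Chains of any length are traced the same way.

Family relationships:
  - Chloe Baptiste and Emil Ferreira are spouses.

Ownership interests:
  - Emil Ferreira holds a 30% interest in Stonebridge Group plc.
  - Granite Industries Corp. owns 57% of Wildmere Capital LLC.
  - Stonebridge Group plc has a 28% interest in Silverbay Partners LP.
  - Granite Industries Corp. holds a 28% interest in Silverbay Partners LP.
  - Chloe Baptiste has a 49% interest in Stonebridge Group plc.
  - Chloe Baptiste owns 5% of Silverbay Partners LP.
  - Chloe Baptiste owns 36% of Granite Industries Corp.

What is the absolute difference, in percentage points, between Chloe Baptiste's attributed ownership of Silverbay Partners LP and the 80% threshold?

42.8

By spousal attribution (R1), Chloe Baptiste is treated as also owning Emil Ferreira's interest in Stonebridge Group plc, giving 49% + 30% = 79%.
Chain via Granite Industries Corp. (R3): 36% × 28% = 10.08% of Silverbay Partners LP.
Chain via Stonebridge Group plc (R3): 79% × 28% = 22.12% of Silverbay Partners LP.
Direct interest in Silverbay Partners LP: 5%.
Aggregating (R2): 10.08% + 22.12% + 5% = 37.2%.
37.2% falls short of the 80% threshold by 42.8 percentage points.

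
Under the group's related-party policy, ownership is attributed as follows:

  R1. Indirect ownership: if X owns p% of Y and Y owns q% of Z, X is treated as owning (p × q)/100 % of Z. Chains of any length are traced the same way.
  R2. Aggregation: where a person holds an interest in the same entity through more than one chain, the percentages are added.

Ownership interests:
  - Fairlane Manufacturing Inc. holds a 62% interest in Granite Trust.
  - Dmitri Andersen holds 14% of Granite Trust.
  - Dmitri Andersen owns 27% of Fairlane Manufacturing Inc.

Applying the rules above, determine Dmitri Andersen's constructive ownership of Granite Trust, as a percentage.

30.74%

Chain via Fairlane Manufacturing Inc. (R1): 27% × 62% = 16.74% of Granite Trust.
Direct interest in Granite Trust: 14%.
Aggregating (R2): 16.74% + 14% = 30.74%.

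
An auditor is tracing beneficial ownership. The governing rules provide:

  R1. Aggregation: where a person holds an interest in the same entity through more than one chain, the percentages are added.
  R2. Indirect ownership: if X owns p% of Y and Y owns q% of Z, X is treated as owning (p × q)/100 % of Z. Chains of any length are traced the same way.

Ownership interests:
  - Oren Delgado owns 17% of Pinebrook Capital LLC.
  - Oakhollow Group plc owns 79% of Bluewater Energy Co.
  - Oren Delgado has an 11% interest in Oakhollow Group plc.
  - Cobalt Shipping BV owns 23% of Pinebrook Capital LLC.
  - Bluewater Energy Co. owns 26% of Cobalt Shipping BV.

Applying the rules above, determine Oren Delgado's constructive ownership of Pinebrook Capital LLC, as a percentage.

Chain via Oakhollow Group plc → Bluewater Energy Co. → Cobalt Shipping BV (R2): 11% × 79% × 26% × 23% = 0.519662% of Pinebrook Capital LLC.
Direct interest in Pinebrook Capital LLC: 17%.
Aggregating (R1): 0.519662% + 17% = 17.519662%.

17.519662%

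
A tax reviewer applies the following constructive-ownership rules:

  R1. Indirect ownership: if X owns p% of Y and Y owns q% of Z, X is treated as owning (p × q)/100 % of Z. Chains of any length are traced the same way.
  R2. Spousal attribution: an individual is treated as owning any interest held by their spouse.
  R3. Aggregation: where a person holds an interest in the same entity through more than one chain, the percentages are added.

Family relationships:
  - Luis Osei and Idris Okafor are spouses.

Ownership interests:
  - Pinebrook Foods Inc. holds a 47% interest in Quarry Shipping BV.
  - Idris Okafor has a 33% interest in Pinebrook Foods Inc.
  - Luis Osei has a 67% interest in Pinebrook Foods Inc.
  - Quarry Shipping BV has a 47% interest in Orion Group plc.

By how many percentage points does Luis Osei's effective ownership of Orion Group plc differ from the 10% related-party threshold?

12.09

By spousal attribution (R2), Luis Osei is treated as also owning Idris Okafor's interest in Pinebrook Foods Inc, giving 67% + 33% = 100%.
Chain via Pinebrook Foods Inc. → Quarry Shipping BV (R1): 100% × 47% × 47% = 22.09% of Orion Group plc.
22.09% exceeds the 10% threshold by 12.09 percentage points.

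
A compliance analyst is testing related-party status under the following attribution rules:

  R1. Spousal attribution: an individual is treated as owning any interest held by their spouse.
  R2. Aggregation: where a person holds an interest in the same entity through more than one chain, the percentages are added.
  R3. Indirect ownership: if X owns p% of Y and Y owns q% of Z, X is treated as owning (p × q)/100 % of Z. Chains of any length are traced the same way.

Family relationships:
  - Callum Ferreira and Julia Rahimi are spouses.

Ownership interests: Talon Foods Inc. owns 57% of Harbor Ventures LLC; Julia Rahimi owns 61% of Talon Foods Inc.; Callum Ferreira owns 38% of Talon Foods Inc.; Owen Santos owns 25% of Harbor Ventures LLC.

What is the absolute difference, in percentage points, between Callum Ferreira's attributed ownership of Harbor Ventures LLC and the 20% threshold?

36.43

By spousal attribution (R1), Callum Ferreira is treated as also owning Julia Rahimi's interest in Talon Foods Inc, giving 38% + 61% = 99%.
Chain via Talon Foods Inc. (R3): 99% × 57% = 56.43% of Harbor Ventures LLC.
56.43% exceeds the 20% threshold by 36.43 percentage points.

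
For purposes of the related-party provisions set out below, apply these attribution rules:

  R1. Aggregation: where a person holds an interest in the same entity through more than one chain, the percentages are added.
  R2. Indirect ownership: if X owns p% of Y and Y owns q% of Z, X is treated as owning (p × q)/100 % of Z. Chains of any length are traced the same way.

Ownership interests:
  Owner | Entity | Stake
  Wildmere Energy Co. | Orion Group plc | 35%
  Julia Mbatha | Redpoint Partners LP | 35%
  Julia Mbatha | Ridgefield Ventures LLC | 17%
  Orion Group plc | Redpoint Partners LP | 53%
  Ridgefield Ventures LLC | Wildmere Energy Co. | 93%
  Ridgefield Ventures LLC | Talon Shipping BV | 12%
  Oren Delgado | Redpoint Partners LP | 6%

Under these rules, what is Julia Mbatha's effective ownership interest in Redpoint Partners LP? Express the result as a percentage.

Chain via Ridgefield Ventures LLC → Wildmere Energy Co. → Orion Group plc (R2): 17% × 93% × 35% × 53% = 2.932755% of Redpoint Partners LP.
Direct interest in Redpoint Partners LP: 35%.
Aggregating (R1): 2.932755% + 35% = 37.932755%.

37.932755%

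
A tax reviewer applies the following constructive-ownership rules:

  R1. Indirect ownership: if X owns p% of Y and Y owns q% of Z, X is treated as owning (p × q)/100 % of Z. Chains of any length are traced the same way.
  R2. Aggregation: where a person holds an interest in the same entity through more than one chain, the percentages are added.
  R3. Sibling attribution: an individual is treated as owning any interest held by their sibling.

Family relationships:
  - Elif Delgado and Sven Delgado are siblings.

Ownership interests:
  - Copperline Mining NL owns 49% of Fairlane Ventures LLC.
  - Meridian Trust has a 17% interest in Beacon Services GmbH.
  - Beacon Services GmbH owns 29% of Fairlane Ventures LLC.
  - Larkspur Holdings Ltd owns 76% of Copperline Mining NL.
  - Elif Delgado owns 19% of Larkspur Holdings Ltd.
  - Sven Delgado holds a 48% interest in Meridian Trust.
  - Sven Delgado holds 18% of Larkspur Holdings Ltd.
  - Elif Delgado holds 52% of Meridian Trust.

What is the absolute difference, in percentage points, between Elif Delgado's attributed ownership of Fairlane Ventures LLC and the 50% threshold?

31.2912

By sibling attribution (R3), Elif Delgado is treated as also owning Sven Delgado's interest in Larkspur Holdings Ltd, giving 19% + 18% = 37%.
By sibling attribution (R3), Elif Delgado is treated as also owning Sven Delgado's interest in Meridian Trust, giving 52% + 48% = 100%.
Chain via Larkspur Holdings Ltd → Copperline Mining NL (R1): 37% × 76% × 49% = 13.7788% of Fairlane Ventures LLC.
Chain via Meridian Trust → Beacon Services GmbH (R1): 100% × 17% × 29% = 4.93% of Fairlane Ventures LLC.
Aggregating (R2): 13.7788% + 4.93% = 18.7088%.
18.7088% falls short of the 50% threshold by 31.2912 percentage points.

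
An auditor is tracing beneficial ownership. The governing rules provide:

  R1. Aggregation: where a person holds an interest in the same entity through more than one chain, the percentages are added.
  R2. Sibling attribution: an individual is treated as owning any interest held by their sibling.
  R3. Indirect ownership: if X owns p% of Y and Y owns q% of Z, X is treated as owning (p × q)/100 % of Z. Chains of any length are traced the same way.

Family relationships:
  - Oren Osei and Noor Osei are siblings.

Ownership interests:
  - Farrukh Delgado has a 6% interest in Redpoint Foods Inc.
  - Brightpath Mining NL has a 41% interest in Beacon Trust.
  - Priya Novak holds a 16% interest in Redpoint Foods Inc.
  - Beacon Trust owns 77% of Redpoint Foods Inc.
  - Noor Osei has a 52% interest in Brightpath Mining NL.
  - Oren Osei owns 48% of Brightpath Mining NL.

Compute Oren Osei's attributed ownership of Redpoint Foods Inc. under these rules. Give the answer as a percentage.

By sibling attribution (R2), Oren Osei is treated as also owning Noor Osei's interest in Brightpath Mining NL, giving 48% + 52% = 100%.
Chain via Brightpath Mining NL → Beacon Trust (R3): 100% × 41% × 77% = 31.57% of Redpoint Foods Inc.

31.57%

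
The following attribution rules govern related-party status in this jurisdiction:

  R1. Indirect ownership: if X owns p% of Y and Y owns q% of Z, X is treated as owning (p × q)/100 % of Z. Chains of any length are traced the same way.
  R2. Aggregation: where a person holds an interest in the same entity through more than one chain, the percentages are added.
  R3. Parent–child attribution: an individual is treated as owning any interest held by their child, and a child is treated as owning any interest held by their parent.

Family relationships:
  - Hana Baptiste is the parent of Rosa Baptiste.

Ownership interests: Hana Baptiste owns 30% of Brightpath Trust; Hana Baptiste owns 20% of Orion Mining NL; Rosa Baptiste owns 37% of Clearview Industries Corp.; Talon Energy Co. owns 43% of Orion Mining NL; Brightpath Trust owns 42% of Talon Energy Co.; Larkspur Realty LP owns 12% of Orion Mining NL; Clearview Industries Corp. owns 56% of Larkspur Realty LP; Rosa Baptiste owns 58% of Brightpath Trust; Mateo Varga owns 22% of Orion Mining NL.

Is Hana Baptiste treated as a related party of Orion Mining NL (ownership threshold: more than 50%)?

By parent–child attribution (R3), Hana Baptiste is treated as also owning Rosa Baptiste's interest in Brightpath Trust, giving 30% + 58% = 88%.
By parent–child attribution (R3), Hana Baptiste is treated as owning Rosa Baptiste's 37% interest in Clearview Industries Corp.
Chain via Brightpath Trust → Talon Energy Co. (R1): 88% × 42% × 43% = 15.8928% of Orion Mining NL.
Direct interest in Orion Mining NL: 20%.
Chain via Clearview Industries Corp. → Larkspur Realty LP (R1): 37% × 56% × 12% = 2.4864% of Orion Mining NL.
Aggregating (R2): 15.8928% + 20% + 2.4864% = 38.3792%.
38.3792% does not exceed the 50% threshold, so Hana is not a related party to Orion Mining NL.

No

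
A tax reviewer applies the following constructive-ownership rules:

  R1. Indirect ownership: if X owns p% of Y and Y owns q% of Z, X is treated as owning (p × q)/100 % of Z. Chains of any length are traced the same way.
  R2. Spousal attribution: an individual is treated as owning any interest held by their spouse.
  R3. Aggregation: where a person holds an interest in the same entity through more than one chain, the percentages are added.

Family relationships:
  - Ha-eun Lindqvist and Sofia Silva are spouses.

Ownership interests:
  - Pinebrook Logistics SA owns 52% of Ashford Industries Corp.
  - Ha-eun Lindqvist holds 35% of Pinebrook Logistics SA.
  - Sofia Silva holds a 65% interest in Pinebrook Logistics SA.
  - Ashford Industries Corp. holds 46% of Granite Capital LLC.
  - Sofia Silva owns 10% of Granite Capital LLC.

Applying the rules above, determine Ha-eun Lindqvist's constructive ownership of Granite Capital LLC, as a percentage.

33.92%

By spousal attribution (R2), Ha-eun Lindqvist is treated as also owning Sofia Silva's interest in Pinebrook Logistics SA, giving 35% + 65% = 100%.
By spousal attribution (R2), Ha-eun Lindqvist is treated as owning Sofia Silva's 10% interest in Granite Capital LLC.
Chain via Pinebrook Logistics SA → Ashford Industries Corp. (R1): 100% × 52% × 46% = 23.92% of Granite Capital LLC.
Direct interest in Granite Capital LLC: 10%.
Aggregating (R3): 23.92% + 10% = 33.92%.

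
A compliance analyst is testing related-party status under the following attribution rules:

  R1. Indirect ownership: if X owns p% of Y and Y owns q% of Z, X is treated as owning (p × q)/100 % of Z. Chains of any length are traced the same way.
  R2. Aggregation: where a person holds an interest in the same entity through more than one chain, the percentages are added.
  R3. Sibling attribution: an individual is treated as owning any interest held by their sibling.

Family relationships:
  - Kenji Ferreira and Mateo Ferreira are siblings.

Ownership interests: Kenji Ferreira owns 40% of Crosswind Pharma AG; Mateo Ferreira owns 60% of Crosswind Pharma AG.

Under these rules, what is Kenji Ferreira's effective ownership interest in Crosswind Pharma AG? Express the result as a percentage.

100%

By sibling attribution (R3), Kenji Ferreira is treated as also owning Mateo Ferreira's interest in Crosswind Pharma AG, giving 40% + 60% = 100%.
Direct interest in Crosswind Pharma AG: 100%.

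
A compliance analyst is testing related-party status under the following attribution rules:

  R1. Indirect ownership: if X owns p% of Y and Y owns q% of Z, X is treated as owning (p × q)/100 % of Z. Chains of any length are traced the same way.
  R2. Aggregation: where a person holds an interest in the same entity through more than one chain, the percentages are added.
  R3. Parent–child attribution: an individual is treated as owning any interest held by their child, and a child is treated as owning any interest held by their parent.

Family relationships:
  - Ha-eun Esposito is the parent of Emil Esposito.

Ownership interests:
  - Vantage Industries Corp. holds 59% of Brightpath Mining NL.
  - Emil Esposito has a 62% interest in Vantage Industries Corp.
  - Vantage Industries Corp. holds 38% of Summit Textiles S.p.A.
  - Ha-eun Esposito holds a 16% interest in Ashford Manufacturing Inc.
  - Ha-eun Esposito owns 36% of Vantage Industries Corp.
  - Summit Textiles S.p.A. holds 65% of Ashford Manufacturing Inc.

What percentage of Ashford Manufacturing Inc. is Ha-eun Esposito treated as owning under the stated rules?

40.206%

By parent–child attribution (R3), Ha-eun Esposito is treated as also owning Emil Esposito's interest in Vantage Industries Corp, giving 36% + 62% = 98%.
Chain via Vantage Industries Corp. → Summit Textiles S.p.A. (R1): 98% × 38% × 65% = 24.206% of Ashford Manufacturing Inc.
Direct interest in Ashford Manufacturing Inc: 16%.
Aggregating (R2): 24.206% + 16% = 40.206%.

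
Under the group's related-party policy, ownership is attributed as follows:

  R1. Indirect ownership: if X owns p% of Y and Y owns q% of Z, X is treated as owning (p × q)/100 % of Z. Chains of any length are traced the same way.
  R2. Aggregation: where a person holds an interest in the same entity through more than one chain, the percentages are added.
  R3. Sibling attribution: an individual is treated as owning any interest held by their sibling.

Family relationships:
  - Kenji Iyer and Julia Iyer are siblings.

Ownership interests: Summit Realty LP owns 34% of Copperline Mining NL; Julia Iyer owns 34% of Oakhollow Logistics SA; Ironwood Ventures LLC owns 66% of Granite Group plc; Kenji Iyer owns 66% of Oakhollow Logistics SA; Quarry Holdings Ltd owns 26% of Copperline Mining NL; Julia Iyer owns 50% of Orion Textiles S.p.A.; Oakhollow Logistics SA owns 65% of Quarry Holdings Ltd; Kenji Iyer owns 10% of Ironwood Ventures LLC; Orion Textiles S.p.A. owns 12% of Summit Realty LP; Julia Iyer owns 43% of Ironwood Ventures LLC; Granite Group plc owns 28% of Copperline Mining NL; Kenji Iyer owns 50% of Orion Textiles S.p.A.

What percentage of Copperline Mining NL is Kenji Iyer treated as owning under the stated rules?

30.7744%

By sibling attribution (R3), Kenji Iyer is treated as also owning Julia Iyer's interest in Ironwood Ventures LLC, giving 10% + 43% = 53%.
By sibling attribution (R3), Kenji Iyer is treated as also owning Julia Iyer's interest in Oakhollow Logistics SA, giving 66% + 34% = 100%.
By sibling attribution (R3), Kenji Iyer is treated as also owning Julia Iyer's interest in Orion Textiles S.p.A, giving 50% + 50% = 100%.
Chain via Ironwood Ventures LLC → Granite Group plc (R1): 53% × 66% × 28% = 9.7944% of Copperline Mining NL.
Chain via Oakhollow Logistics SA → Quarry Holdings Ltd (R1): 100% × 65% × 26% = 16.9% of Copperline Mining NL.
Chain via Orion Textiles S.p.A. → Summit Realty LP (R1): 100% × 12% × 34% = 4.08% of Copperline Mining NL.
Aggregating (R2): 9.7944% + 16.9% + 4.08% = 30.7744%.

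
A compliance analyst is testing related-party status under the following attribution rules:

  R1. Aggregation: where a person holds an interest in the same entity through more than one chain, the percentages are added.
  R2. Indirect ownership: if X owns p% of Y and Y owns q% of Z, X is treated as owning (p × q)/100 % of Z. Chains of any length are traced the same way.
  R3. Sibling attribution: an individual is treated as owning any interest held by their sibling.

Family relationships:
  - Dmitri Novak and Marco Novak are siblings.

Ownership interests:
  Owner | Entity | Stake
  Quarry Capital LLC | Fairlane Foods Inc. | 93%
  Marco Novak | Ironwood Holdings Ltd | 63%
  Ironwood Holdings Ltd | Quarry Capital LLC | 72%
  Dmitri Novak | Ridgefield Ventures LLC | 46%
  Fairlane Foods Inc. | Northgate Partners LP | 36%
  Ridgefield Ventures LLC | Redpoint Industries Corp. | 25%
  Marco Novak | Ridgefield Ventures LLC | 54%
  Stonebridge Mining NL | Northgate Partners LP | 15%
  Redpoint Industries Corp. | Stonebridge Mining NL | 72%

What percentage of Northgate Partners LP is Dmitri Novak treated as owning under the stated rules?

17.886528%

By sibling attribution (R3), Dmitri Novak is treated as also owning Marco Novak's interest in Ridgefield Ventures LLC, giving 46% + 54% = 100%.
By sibling attribution (R3), Dmitri Novak is treated as owning Marco Novak's 63% interest in Ironwood Holdings Ltd.
Chain via Ridgefield Ventures LLC → Redpoint Industries Corp. → Stonebridge Mining NL (R2): 100% × 25% × 72% × 15% = 2.7% of Northgate Partners LP.
Chain via Ironwood Holdings Ltd → Quarry Capital LLC → Fairlane Foods Inc. (R2): 63% × 72% × 93% × 36% = 15.186528% of Northgate Partners LP.
Aggregating (R1): 2.7% + 15.186528% = 17.886528%.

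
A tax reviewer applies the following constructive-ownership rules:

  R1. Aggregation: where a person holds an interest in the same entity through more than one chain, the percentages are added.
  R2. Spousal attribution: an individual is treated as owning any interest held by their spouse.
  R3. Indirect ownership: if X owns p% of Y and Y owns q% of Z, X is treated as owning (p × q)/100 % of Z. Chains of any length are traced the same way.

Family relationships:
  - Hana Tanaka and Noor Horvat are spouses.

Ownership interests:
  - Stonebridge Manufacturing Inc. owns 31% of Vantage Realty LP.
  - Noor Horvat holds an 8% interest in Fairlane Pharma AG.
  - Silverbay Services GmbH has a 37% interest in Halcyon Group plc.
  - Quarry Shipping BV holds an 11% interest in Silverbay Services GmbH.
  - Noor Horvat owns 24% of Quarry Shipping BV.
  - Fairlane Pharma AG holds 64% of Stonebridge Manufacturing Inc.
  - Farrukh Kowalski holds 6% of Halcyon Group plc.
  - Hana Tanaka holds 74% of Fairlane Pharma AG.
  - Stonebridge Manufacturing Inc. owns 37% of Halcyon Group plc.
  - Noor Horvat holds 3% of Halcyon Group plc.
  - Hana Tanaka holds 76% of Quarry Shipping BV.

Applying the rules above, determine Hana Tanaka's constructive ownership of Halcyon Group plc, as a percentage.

By spousal attribution (R2), Hana Tanaka is treated as also owning Noor Horvat's interest in Quarry Shipping BV, giving 76% + 24% = 100%.
By spousal attribution (R2), Hana Tanaka is treated as also owning Noor Horvat's interest in Fairlane Pharma AG, giving 74% + 8% = 82%.
By spousal attribution (R2), Hana Tanaka is treated as owning Noor Horvat's 3% interest in Halcyon Group plc.
Chain via Quarry Shipping BV → Silverbay Services GmbH (R3): 100% × 11% × 37% = 4.07% of Halcyon Group plc.
Chain via Fairlane Pharma AG → Stonebridge Manufacturing Inc. (R3): 82% × 64% × 37% = 19.4176% of Halcyon Group plc.
Direct interest in Halcyon Group plc: 3%.
Aggregating (R1): 4.07% + 19.4176% + 3% = 26.4876%.

26.4876%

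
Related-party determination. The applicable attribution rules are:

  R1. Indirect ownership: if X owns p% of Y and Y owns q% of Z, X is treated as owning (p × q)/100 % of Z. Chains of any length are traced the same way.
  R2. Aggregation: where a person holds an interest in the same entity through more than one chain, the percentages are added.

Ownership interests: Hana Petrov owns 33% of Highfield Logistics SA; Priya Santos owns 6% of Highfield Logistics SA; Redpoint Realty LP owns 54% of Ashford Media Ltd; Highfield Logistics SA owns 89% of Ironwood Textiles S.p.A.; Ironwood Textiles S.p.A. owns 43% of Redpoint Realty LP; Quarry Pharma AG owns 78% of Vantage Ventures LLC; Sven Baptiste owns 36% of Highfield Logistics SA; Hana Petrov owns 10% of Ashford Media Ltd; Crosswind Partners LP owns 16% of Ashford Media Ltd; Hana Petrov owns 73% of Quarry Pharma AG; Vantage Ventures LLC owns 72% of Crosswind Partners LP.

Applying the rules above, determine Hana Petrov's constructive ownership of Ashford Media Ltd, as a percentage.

Chain via Quarry Pharma AG → Vantage Ventures LLC → Crosswind Partners LP (R1): 73% × 78% × 72% × 16% = 6.559488% of Ashford Media Ltd.
Chain via Highfield Logistics SA → Ironwood Textiles S.p.A. → Redpoint Realty LP (R1): 33% × 89% × 43% × 54% = 6.819714% of Ashford Media Ltd.
Direct interest in Ashford Media Ltd: 10%.
Aggregating (R2): 6.559488% + 6.819714% + 10% = 23.379202%.

23.379202%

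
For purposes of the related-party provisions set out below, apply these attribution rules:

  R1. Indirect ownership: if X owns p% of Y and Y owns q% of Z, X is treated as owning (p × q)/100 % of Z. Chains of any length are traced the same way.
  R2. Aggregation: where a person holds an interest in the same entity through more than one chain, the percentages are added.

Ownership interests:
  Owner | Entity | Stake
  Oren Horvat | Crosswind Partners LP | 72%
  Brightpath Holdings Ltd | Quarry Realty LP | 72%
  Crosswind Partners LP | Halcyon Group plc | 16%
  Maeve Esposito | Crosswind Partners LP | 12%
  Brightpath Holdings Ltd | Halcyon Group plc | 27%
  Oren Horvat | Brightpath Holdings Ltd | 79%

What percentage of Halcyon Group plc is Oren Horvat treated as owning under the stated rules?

32.85%

Chain via Brightpath Holdings Ltd (R1): 79% × 27% = 21.33% of Halcyon Group plc.
Chain via Crosswind Partners LP (R1): 72% × 16% = 11.52% of Halcyon Group plc.
Aggregating (R2): 21.33% + 11.52% = 32.85%.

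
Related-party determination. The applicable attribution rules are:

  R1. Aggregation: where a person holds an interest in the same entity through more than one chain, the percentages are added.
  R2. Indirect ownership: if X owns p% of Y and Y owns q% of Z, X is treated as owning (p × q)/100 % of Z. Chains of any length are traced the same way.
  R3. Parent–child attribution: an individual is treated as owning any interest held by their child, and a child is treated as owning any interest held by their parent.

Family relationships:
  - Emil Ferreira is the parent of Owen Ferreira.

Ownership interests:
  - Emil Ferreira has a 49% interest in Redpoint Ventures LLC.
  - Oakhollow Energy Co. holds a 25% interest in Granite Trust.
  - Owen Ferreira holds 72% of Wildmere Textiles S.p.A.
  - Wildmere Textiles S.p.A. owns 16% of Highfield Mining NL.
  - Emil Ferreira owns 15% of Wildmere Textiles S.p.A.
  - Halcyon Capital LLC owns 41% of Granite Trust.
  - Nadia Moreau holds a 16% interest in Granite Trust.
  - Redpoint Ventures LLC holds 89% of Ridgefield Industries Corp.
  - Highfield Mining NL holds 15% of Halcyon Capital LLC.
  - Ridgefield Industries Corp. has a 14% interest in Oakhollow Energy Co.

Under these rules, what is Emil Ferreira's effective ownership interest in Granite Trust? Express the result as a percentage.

2.38243%

By parent–child attribution (R3), Emil Ferreira is treated as also owning Owen Ferreira's interest in Wildmere Textiles S.p.A, giving 15% + 72% = 87%.
Chain via Redpoint Ventures LLC → Ridgefield Industries Corp. → Oakhollow Energy Co. (R2): 49% × 89% × 14% × 25% = 1.52635% of Granite Trust.
Chain via Wildmere Textiles S.p.A. → Highfield Mining NL → Halcyon Capital LLC (R2): 87% × 16% × 15% × 41% = 0.85608% of Granite Trust.
Aggregating (R1): 1.52635% + 0.85608% = 2.38243%.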